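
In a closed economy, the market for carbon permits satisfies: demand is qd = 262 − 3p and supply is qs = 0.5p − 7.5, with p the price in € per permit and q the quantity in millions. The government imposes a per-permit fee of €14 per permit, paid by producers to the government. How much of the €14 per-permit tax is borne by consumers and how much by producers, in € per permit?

Consumers bear €2 per permit; producers bear €12 per permit.

Without the tax, 262 − 3p = 0.5p − 7.5 gives 3.5p = 269.5, so p* = €77 and q* = 31.
With the tax collected from producers, supply shifts: qs = 0.5(p − 14) − 7.5.
New equilibrium: consumers pay €79, producers receive €65, q = 25. (Wedge: pb − ps = 14.)
Burden on consumers: €2; on producers: €12. (They sum to €14.)
The less price-elastic side of the market bears the larger share of a per-unit tax.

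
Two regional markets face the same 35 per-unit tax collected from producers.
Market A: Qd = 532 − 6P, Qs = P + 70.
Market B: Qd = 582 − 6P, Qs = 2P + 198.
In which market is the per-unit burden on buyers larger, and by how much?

Market A: pre-tax P* = 66, Q* = 136; post-tax Q = 106; per-unit burden on buyers = 5.
Market B: pre-tax P* = 48, Q* = 294; post-tax Q = 241.5; per-unit burden on buyers = 8.75.
Difference: 5 vs 8.75 → market B is larger by 3.75.

Market B, by 3.75.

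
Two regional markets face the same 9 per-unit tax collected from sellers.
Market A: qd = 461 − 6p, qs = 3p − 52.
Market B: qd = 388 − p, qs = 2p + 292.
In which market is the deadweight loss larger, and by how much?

Market A: pre-tax p* = 57, q* = 119; post-tax q = 101; deadweight loss = 81.
Market B: pre-tax p* = 32, q* = 356; post-tax q = 350; deadweight loss = 27.
Difference: 81 vs 27 → market A is larger by 54.

Market A, by 54.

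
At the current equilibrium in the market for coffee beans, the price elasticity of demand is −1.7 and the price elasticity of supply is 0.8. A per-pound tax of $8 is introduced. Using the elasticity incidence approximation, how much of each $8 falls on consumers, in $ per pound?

Incidence ratio: consumers' share ≈ εs / (εs + |εd|) = 0.8 / (0.8 + 1.7) = 0.32.
So consumers bear ≈ 0.32 × $8 = $2.56; suppliers bear $5.44.

Consumers bear ≈ $2.56 per pound.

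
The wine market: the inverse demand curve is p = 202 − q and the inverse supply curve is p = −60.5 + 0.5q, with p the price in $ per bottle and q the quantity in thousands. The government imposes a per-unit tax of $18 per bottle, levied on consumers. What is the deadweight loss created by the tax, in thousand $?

Deadweight loss = $108 thousand.

Rewrite in direct form: qd = 202 − p and qs = 2p + 121.
Without the tax, 202 − p = 2p + 121 gives 3p = 81, so p* = $27 and q* = 175.
With the tax collected from consumers, demand (in seller-price terms) shifts: qd = 202 − (p + 18).
Solving gives q = 163 with consumers paying $39 and suppliers receiving $21 (the $18 wedge).
Quantity falls by |ΔQ| = |175 − 163| = 12.
DWL = ½ · t · |ΔQ| = ½ · 18 · 12 = $108.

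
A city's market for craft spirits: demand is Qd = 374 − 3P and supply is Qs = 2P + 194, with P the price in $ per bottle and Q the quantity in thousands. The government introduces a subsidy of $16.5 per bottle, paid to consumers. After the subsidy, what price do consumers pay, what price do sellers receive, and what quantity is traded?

Before the subsidy: set 374 − 3P = 2P + 194 → P* = $36, Q* = 266.
With a per-unit subsidy paid to consumers, each effectively pays P − 16.5, so demand becomes Qd = 374 − 3(P − 16.5).
New equilibrium: consumers pay $29.4, sellers receive $45.9, Q = 285.8. (Wedge: Pb − Ps = −16.5.)

Consumers pay $29.4; sellers receive $45.9; quantity = 285.8.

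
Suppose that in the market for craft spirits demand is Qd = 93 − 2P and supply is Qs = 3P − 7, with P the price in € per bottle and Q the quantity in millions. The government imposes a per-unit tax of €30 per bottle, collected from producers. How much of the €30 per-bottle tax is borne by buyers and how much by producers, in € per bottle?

Before the tax: set 93 − 2P = 3P − 7 → P* = €20, Q* = 53.
With the tax collected from producers, supply shifts: Qs = 3(P − 30) − 7.
New equilibrium: buyers pay €38, producers receive €8, Q = 17. (Wedge: Pb − Ps = 30.)
Burden on buyers: €18; on producers: €12. (They sum to €30.)
The less price-elastic side of the market bears the larger share of a per-unit tax.

Buyers bear €18 per bottle; producers bear €12 per bottle.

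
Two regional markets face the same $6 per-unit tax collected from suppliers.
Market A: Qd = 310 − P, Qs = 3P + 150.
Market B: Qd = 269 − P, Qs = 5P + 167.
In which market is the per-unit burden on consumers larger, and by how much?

Market B, by $0.5.

Market A: pre-tax P* = $40, Q* = 270; post-tax Q = 265.5; per-unit burden on consumers = $4.5.
Market B: pre-tax P* = $17, Q* = 252; post-tax Q = 247; per-unit burden on consumers = $5.
Difference: $4.5 vs $5 → market B is larger by $0.5.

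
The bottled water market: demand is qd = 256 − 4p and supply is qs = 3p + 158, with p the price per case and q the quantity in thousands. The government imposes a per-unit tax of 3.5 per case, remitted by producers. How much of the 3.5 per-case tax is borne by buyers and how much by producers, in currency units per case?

Without the tax, 256 − 4p = 3p + 158 gives 7p = 98, so p* = 14 and q* = 200.
With the tax collected from producers, supply shifts: qs = 3(p − 3.5) + 158.
New equilibrium: buyers pay 15.5, producers receive 12, q = 194. (Wedge: pb − ps = 3.5.)
Burden on buyers: 1.5; on producers: 2. (They sum to 3.5.)
The less price-elastic side of the market bears the larger share of a per-unit tax.

Buyers bear 1.5 per case; producers bear 2 per case.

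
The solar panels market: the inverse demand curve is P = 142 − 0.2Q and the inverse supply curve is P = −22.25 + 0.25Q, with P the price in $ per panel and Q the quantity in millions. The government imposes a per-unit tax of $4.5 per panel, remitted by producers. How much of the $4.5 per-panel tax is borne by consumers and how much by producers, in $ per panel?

Rewrite in direct form: Qd = 710 − 5P and Qs = 4P + 89.
Before the tax: set 710 − 5P = 4P + 89 → P* = $69, Q* = 365.
With the tax collected from producers, supply shifts: Qs = 4(P − 4.5) + 89.
New equilibrium: consumers pay $71, producers receive $66.5, Q = 355. (Wedge: Pb − Ps = 4.5.)
Burden on consumers: $2; on producers: $2.5. (They sum to $4.5.)

Consumers bear $2 per panel; producers bear $2.5 per panel.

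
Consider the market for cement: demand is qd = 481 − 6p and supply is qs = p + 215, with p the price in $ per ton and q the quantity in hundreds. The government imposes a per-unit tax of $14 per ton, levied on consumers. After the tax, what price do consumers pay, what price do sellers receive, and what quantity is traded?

Consumers pay $40; sellers receive $26; quantity = 241.

Without the tax, 481 − 6p = p + 215 gives 7p = 266, so p* = $38 and q* = 253.
With the tax collected from consumers, demand (in seller-price terms) shifts: qd = 481 − 6(p + 14).
Solving gives q = 241 with consumers paying $40 and sellers receiving $26 (the $14 wedge).
The less price-elastic side of the market bears the larger share of a per-unit tax.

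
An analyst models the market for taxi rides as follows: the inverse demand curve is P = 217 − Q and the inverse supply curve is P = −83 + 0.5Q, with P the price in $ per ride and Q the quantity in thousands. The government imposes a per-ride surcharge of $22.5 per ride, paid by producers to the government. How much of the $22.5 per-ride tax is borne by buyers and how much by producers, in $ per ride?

Inverting to Q(P) form: Qd = 217 − P; Qs = 2P + 166.
Before the tax: set 217 − P = 2P + 166 → P* = $17, Q* = 200.
With the tax collected from producers, supply shifts: Qs = 2(P − 22.5) + 166.
Solving gives Q = 185 with buyers paying $32 and producers receiving $9.5 (the $22.5 wedge).
Burden on buyers: $15; on producers: $7.5. (They sum to $22.5.)
The less price-elastic side of the market bears the larger share of a per-unit tax.

Buyers bear $15 per ride; producers bear $7.5 per ride.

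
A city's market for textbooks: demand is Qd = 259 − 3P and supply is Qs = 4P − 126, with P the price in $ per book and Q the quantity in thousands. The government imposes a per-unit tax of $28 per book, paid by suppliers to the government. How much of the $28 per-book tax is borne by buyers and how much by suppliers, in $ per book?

Before the tax: set 259 − 3P = 4P − 126 → P* = $55, Q* = 94.
With the tax collected from suppliers, supply shifts: Qs = 4(P − 28) − 126.
New equilibrium: buyers pay $71, suppliers receive $43, Q = 46. (Wedge: Pb − Ps = 28.)
Burden on buyers: $16; on suppliers: $12. (They sum to $28.)
The less price-elastic side of the market bears the larger share of a per-unit tax.

Buyers bear $16 per book; suppliers bear $12 per book.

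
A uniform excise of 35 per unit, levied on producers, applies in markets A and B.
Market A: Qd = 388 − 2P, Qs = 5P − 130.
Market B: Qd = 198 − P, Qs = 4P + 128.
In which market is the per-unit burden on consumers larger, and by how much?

Market A: pre-tax P* = 74, Q* = 240; post-tax Q = 190; per-unit burden on consumers = 25.
Market B: pre-tax P* = 14, Q* = 184; post-tax Q = 156; per-unit burden on consumers = 28.
Difference: 25 vs 28 → market B is larger by 3.

Market B, by 3.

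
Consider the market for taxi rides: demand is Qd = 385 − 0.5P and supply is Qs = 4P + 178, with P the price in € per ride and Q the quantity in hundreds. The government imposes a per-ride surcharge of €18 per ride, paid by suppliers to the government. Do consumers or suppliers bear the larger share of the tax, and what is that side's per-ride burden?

Before the tax: set 385 − 0.5P = 4P + 178 → P* = €46, Q* = 362.
With the tax collected from suppliers, supply shifts: Qs = 4(P − 18) + 178.
New equilibrium: consumers pay €62, suppliers receive €44, Q = 354. (Wedge: Pb − Ps = 18.)
Per-ride burden: consumers €16, suppliers €2.
Consumers take the larger share because demand is less price-elastic here (demand slope 0.5 vs supply slope 4).
The less price-elastic side of the market bears the larger share of a per-unit tax.

Consumers bear the larger share: €16 per ride.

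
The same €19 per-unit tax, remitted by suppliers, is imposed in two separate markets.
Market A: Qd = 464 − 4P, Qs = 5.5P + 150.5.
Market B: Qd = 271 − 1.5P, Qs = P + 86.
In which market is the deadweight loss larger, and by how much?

Market A, by €309.7.

Market A: pre-tax P* = €33, Q* = 332; post-tax Q = 288; deadweight loss = €418.
Market B: pre-tax P* = €74, Q* = 160; post-tax Q = 148.6; deadweight loss = €108.3.
Difference: €418 vs €108.3 → market A is larger by €309.7.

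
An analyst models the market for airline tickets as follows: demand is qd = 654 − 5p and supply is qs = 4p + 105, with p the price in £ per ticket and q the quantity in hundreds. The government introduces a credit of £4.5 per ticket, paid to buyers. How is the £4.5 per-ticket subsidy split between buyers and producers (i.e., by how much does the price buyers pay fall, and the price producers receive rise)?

Buyers gain £2 per ticket; producers gain £2.5 per ticket.

Without the subsidy, 654 − 5p = 4p + 105 gives 9p = 549, so p* = £61 and q* = 349.
With a per-unit subsidy paid to buyers, each effectively pays p − 4.5, so demand becomes qd = 654 − 5(p − 4.5).
New equilibrium: buyers pay £59, producers receive £63.5, q = 359. (Wedge: pb − ps = −4.5.)
Gain to buyers: £2; to producers: £2.5. (They sum to £4.5.)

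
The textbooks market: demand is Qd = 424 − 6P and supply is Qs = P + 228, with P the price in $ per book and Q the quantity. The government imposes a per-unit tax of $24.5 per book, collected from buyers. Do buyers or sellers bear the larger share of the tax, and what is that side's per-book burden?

Before the tax: set 424 − 6P = P + 228 → P* = $28, Q* = 256.
With the tax collected from buyers, demand (in seller-price terms) shifts: Qd = 424 − 6(P + 24.5).
New equilibrium: buyers pay $31.5, sellers receive $7, Q = 235. (Wedge: Pb − Ps = 24.5.)
Per-book burden: buyers $3.5, sellers $21.
Sellers take the larger share because supply is less price-elastic here (demand slope 6 vs supply slope 1).
The less price-elastic side of the market bears the larger share of a per-unit tax.

Sellers bear the larger share: $21 per book.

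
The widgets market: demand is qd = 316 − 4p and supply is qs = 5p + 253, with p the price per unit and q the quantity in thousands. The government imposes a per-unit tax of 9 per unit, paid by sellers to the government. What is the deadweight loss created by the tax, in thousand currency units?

Without the tax, 316 − 4p = 5p + 253 gives 9p = 63, so p* = 7 and q* = 288.
With the tax collected from sellers, supply shifts: qs = 5(p − 9) + 253.
Solving gives q = 268 with buyers paying 12 and sellers receiving 3 (the 9 wedge).
Quantity falls by |ΔQ| = |288 − 268| = 20.
DWL = ½ · t · |ΔQ| = ½ · 9 · 20 = 90.

Deadweight loss = 90 thousand.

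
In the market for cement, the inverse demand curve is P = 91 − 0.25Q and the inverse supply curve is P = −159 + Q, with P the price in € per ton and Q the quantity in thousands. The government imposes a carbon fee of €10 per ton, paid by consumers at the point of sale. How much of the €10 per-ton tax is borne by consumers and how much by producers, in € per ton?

Rewrite in direct form: Qd = 364 − 4P and Qs = P + 159.
Without the tax, 364 − 4P = P + 159 gives 5P = 205, so P* = €41 and Q* = 200.
With the tax collected from consumers, demand (in seller-price terms) shifts: Qd = 364 − 4(P + 10).
New equilibrium: consumers pay €43, producers receive €33, Q = 192. (Wedge: Pb − Ps = 10.)
Burden on consumers: €2; on producers: €8. (They sum to €10.)

Consumers bear €2 per ton; producers bear €8 per ton.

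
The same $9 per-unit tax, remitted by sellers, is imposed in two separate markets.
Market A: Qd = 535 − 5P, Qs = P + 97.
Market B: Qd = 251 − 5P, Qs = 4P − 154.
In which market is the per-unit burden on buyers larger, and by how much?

Market A: pre-tax P* = $73, Q* = 170; post-tax Q = 162.5; per-unit burden on buyers = $1.5.
Market B: pre-tax P* = $45, Q* = 26; post-tax Q = 6; per-unit burden on buyers = $4.
Difference: $1.5 vs $4 → market B is larger by $2.5.

Market B, by $2.5.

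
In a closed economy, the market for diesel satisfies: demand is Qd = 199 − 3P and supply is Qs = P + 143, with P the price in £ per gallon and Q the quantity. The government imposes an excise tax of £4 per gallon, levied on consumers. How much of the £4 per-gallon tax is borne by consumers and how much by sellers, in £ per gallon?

Consumers bear £1 per gallon; sellers bear £3 per gallon.

Without the tax, 199 − 3P = P + 143 gives 4P = 56, so P* = £14 and Q* = 157.
With the tax collected from consumers, demand (in seller-price terms) shifts: Qd = 199 − 3(P + 4).
Solving gives Q = 154 with consumers paying £15 and sellers receiving £11 (the £4 wedge).
Burden on consumers: £1; on sellers: £3. (They sum to £4.)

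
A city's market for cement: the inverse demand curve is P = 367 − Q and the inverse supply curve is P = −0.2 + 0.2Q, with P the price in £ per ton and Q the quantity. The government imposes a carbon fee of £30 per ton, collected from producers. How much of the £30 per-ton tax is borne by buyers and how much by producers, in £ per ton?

Rewrite in direct form: Qd = 367 − P and Qs = 5P + 1.
Before the tax: set 367 − P = 5P + 1 → P* = £61, Q* = 306.
With the tax collected from producers, supply shifts: Qs = 5(P − 30) + 1.
New equilibrium: buyers pay £86, producers receive £56, Q = 281. (Wedge: Pb − Ps = 30.)
Burden on buyers: £25; on producers: £5. (They sum to £30.)

Buyers bear £25 per ton; producers bear £5 per ton.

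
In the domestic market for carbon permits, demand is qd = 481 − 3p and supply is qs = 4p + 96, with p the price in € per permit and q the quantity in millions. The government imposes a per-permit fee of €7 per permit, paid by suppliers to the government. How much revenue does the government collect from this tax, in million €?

Without the tax, 481 − 3p = 4p + 96 gives 7p = 385, so p* = €55 and q* = 316.
With the tax collected from suppliers, supply shifts: qs = 4(p − 7) + 96.
Solving gives q = 304 with buyers paying €59 and suppliers receiving €52 (the €7 wedge).
Revenue = t · Q = 7 · 304 = €2128.

Tax revenue = €2128 million.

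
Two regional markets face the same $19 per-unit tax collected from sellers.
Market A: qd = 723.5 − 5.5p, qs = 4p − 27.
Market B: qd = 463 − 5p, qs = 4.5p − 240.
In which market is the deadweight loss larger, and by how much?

Market B, by $9.5.

Market A: pre-tax p* = $79, q* = 289; post-tax q = 245; deadweight loss = $418.
Market B: pre-tax p* = $74, q* = 93; post-tax q = 48; deadweight loss = $427.5.
Difference: $418 vs $427.5 → market B is larger by $9.5.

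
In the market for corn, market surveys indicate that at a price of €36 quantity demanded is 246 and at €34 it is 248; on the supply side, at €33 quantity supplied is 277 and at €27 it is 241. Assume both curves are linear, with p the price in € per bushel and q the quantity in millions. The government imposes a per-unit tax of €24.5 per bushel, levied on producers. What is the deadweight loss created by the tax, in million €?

Demand slope: (248 − 246)/(34 − 36) = -1, so qd = 282 − p.
Supply slope: (241 − 277)/(27 − 33) = 6, so qs = 6p + 79.
Without the tax, 282 − p = 6p + 79 gives 7p = 203, so p* = €29 and q* = 253.
With the tax collected from producers, supply shifts: qs = 6(p − 24.5) + 79.
Solving gives q = 232 with consumers paying €50 and producers receiving €25.5 (the €24.5 wedge).
Quantity falls by |ΔQ| = |253 − 232| = 21.
DWL = ½ · t · |ΔQ| = ½ · 24.5 · 21 = €257.25.

Deadweight loss = €257.25 million.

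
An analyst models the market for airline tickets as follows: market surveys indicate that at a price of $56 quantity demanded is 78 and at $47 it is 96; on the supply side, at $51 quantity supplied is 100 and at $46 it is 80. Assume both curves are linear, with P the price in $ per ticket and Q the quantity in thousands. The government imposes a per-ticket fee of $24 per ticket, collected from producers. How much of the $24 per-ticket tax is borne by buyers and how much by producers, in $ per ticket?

Buyers bear $16 per ticket; producers bear $8 per ticket.

Demand slope: (96 − 78)/(47 − 56) = -2, so Qd = 190 − 2P.
Supply slope: (80 − 100)/(46 − 51) = 4, so Qs = 4P − 104.
Before the tax: set 190 − 2P = 4P − 104 → P* = $49, Q* = 92.
With the tax collected from producers, supply shifts: Qs = 4(P − 24) − 104.
Solving gives Q = 60 with buyers paying $65 and producers receiving $41 (the $24 wedge).
Burden on buyers: $16; on producers: $8. (They sum to $24.)
The less price-elastic side of the market bears the larger share of a per-unit tax.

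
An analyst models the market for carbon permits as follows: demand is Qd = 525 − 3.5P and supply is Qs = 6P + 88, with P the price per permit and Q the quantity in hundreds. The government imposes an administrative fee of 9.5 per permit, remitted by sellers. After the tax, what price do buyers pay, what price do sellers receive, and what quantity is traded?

Buyers pay 52; sellers receive 42.5; quantity = 343.

Before the tax: set 525 − 3.5P = 6P + 88 → P* = 46, Q* = 364.
With the tax collected from sellers, supply shifts: Qs = 6(P − 9.5) + 88.
Solving gives Q = 343 with buyers paying 52 and sellers receiving 42.5 (the 9.5 wedge).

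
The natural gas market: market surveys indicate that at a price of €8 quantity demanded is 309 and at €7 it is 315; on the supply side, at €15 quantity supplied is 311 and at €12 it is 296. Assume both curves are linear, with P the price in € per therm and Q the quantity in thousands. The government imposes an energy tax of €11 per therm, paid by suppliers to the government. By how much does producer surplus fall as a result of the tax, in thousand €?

Producer surplus falls by €1656 thousand.

Demand slope: (315 − 309)/(7 − 8) = -6, so Qd = 357 − 6P.
Supply slope: (296 − 311)/(12 − 15) = 5, so Qs = 5P + 236.
Before the tax: set 357 − 6P = 5P + 236 → P* = €11, Q* = 291.
With the tax collected from suppliers, supply shifts: Qs = 5(P − 11) + 236.
Solving gives Q = 261 with buyers paying €16 and suppliers receiving €5 (the €11 wedge).
ΔPS is the trapezoid between Q = 261 and Q = 291 of height €6: ½ · (291 + 261) · 6 = €1656.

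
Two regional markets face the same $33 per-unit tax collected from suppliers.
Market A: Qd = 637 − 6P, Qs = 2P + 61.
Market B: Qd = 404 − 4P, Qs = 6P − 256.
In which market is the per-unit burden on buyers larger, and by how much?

Market A: pre-tax P* = $72, Q* = 205; post-tax Q = 155.5; per-unit burden on buyers = $8.25.
Market B: pre-tax P* = $66, Q* = 140; post-tax Q = 60.8; per-unit burden on buyers = $19.8.
Difference: $8.25 vs $19.8 → market B is larger by $11.55.

Market B, by $11.55.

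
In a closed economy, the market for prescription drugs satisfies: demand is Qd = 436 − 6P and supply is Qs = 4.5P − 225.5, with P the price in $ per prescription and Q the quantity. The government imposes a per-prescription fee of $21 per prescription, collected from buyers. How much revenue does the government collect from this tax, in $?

Before the tax: set 436 − 6P = 4.5P − 225.5 → P* = $63, Q* = 58.
With the tax collected from buyers, demand (in seller-price terms) shifts: Qd = 436 − 6(P + 21).
New equilibrium: buyers pay $72, suppliers receive $51, Q = 4. (Wedge: Pb − Ps = 21.)
Revenue = t · Q = 21 · 4 = $84.

Tax revenue = $84.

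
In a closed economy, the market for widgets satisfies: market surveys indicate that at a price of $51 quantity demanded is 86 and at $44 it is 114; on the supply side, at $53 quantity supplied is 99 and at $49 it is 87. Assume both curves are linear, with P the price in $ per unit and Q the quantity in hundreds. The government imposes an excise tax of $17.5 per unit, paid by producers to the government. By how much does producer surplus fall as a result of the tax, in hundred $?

Producer surplus falls by $750 hundred.

Demand slope: (114 − 86)/(44 − 51) = -4, so Qd = 290 − 4P.
Supply slope: (87 − 99)/(49 − 53) = 3, so Qs = 3P − 60.
Without the tax, 290 − 4P = 3P − 60 gives 7P = 350, so P* = $50 and Q* = 90.
With the tax collected from producers, supply shifts: Qs = 3(P − 17.5) − 60.
New equilibrium: buyers pay $57.5, producers receive $40, Q = 60. (Wedge: Pb − Ps = 17.5.)
ΔPS is the trapezoid between Q = 60 and Q = 90 of height $10: ½ · (90 + 60) · 10 = $750.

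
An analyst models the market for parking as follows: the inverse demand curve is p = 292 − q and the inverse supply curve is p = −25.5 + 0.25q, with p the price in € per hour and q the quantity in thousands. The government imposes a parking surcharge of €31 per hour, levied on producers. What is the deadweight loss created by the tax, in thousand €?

Deadweight loss = €384.4 thousand.

Rewrite in direct form: qd = 292 − p and qs = 4p + 102.
Before the tax: set 292 − p = 4p + 102 → p* = €38, q* = 254.
With the tax collected from producers, supply shifts: qs = 4(p − 31) + 102.
New equilibrium: consumers pay €62.8, producers receive €31.8, q = 229.2. (Wedge: pb − ps = 31.)
Quantity falls by |ΔQ| = |254 − 229.2| = 24.8.
DWL = ½ · t · |ΔQ| = ½ · 31 · 24.8 = €384.4.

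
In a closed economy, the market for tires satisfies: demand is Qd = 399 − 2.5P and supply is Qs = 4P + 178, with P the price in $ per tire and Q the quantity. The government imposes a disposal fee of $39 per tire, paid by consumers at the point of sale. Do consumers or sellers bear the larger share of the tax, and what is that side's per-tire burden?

Consumers bear the larger share: $24 per tire.

Before the tax: set 399 − 2.5P = 4P + 178 → P* = $34, Q* = 314.
With the tax collected from consumers, demand (in seller-price terms) shifts: Qd = 399 − 2.5(P + 39).
Solving gives Q = 254 with consumers paying $58 and sellers receiving $19 (the $39 wedge).
Per-tire burden: consumers $24, sellers $15.
Consumers take the larger share because demand is less price-elastic here (demand slope 2.5 vs supply slope 4).
The less price-elastic side of the market bears the larger share of a per-unit tax.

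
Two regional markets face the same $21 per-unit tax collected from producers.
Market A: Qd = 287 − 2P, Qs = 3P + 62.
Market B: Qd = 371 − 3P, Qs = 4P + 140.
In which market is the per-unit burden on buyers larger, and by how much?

Market A, by $0.6.

Market A: pre-tax P* = $45, Q* = 197; post-tax Q = 171.8; per-unit burden on buyers = $12.6.
Market B: pre-tax P* = $33, Q* = 272; post-tax Q = 236; per-unit burden on buyers = $12.
Difference: $12.6 vs $12 → market A is larger by $0.6.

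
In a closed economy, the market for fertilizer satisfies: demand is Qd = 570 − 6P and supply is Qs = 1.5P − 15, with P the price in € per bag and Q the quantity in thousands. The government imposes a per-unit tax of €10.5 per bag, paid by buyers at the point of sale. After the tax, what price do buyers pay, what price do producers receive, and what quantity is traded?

Before the tax: set 570 − 6P = 1.5P − 15 → P* = €78, Q* = 102.
With the tax collected from buyers, demand (in seller-price terms) shifts: Qd = 570 − 6(P + 10.5).
New equilibrium: buyers pay €80.1, producers receive €69.6, Q = 89.4. (Wedge: Pb − Ps = 10.5.)
The less price-elastic side of the market bears the larger share of a per-unit tax.

Buyers pay €80.1; producers receive €69.6; quantity = 89.4.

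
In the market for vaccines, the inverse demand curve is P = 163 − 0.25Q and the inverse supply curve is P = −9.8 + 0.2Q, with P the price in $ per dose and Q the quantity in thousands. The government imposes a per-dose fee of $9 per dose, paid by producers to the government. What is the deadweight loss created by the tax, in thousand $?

Deadweight loss = $90 thousand.

Rewrite in direct form: Qd = 652 − 4P and Qs = 5P + 49.
Before the tax: set 652 − 4P = 5P + 49 → P* = $67, Q* = 384.
With the tax collected from producers, supply shifts: Qs = 5(P − 9) + 49.
Solving gives Q = 364 with buyers paying $72 and producers receiving $63 (the $9 wedge).
Quantity falls by |ΔQ| = |384 − 364| = 20.
DWL = ½ · t · |ΔQ| = ½ · 9 · 20 = $90.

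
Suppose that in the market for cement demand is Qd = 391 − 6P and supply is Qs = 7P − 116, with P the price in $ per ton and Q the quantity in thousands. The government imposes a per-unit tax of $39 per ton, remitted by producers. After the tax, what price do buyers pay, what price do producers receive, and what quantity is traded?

Before the tax: set 391 − 6P = 7P − 116 → P* = $39, Q* = 157.
With the tax collected from producers, supply shifts: Qs = 7(P − 39) − 116.
Solving gives Q = 31 with buyers paying $60 and producers receiving $21 (the $39 wedge).
The less price-elastic side of the market bears the larger share of a per-unit tax.

Buyers pay $60; producers receive $21; quantity = 31.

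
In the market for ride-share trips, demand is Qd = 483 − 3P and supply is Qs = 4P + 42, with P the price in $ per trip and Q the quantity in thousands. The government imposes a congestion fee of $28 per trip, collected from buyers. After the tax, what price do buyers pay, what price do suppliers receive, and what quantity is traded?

Without the tax, 483 − 3P = 4P + 42 gives 7P = 441, so P* = $63 and Q* = 294.
With the tax collected from buyers, demand (in seller-price terms) shifts: Qd = 483 − 3(P + 28).
New equilibrium: buyers pay $79, suppliers receive $51, Q = 246. (Wedge: Pb − Ps = 28.)
The less price-elastic side of the market bears the larger share of a per-unit tax.

Buyers pay $79; suppliers receive $51; quantity = 246.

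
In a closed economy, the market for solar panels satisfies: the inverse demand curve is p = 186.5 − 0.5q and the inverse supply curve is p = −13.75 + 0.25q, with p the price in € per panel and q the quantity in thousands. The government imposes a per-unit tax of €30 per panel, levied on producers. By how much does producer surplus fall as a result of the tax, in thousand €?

Rewrite in direct form: qd = 373 − 2p and qs = 4p + 55.
Without the tax, 373 − 2p = 4p + 55 gives 6p = 318, so p* = €53 and q* = 267.
With the tax collected from producers, supply shifts: qs = 4(p − 30) + 55.
New equilibrium: buyers pay €73, producers receive €43, q = 227. (Wedge: pb − ps = 30.)
ΔPS is the trapezoid between Q = 227 and Q = 267 of height €10: ½ · (267 + 227) · 10 = €2470.

Producer surplus falls by €2470 thousand.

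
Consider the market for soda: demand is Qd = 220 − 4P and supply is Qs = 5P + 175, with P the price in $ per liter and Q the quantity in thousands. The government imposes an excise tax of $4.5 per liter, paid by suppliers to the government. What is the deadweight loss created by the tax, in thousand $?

Without the tax, 220 − 4P = 5P + 175 gives 9P = 45, so P* = $5 and Q* = 200.
With the tax collected from suppliers, supply shifts: Qs = 5(P − 4.5) + 175.
Solving gives Q = 190 with consumers paying $7.5 and suppliers receiving $3 (the $4.5 wedge).
Quantity falls by |ΔQ| = |200 − 190| = 10.
DWL = ½ · t · |ΔQ| = ½ · 4.5 · 10 = $22.5.

Deadweight loss = $22.5 thousand.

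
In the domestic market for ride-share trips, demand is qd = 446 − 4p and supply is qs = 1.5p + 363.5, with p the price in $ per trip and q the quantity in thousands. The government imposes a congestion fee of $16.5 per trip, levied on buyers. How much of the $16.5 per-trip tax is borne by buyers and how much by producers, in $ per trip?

Without the tax, 446 − 4p = 1.5p + 363.5 gives 5.5p = 82.5, so p* = $15 and q* = 386.
With the tax collected from buyers, demand (in seller-price terms) shifts: qd = 446 − 4(p + 16.5).
New equilibrium: buyers pay $19.5, producers receive $3, q = 368. (Wedge: pb − ps = 16.5.)
Burden on buyers: $4.5; on producers: $12. (They sum to $16.5.)
The less price-elastic side of the market bears the larger share of a per-unit tax.

Buyers bear $4.5 per trip; producers bear $12 per trip.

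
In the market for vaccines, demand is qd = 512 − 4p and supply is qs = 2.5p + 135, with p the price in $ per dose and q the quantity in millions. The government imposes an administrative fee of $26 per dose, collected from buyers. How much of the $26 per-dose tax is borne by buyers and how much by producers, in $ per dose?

Before the tax: set 512 − 4p = 2.5p + 135 → p* = $58, q* = 280.
With the tax collected from buyers, demand (in seller-price terms) shifts: qd = 512 − 4(p + 26).
New equilibrium: buyers pay $68, producers receive $42, q = 240. (Wedge: pb − ps = 26.)
Burden on buyers: $10; on producers: $16. (They sum to $26.)

Buyers bear $10 per dose; producers bear $16 per dose.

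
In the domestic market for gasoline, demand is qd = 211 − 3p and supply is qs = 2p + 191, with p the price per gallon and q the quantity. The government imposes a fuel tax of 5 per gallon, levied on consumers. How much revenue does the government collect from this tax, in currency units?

Without the tax, 211 − 3p = 2p + 191 gives 5p = 20, so p* = 4 and q* = 199.
With the tax collected from consumers, demand (in seller-price terms) shifts: qd = 211 − 3(p + 5).
New equilibrium: consumers pay 6, sellers receive 1, q = 193. (Wedge: pb − ps = 5.)
Revenue = t · Q = 5 · 193 = 965.

Tax revenue = 965.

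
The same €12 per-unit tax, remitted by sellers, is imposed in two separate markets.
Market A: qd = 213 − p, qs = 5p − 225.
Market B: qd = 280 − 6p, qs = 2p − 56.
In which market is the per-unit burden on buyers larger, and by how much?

Market A: pre-tax p* = €73, q* = 140; post-tax q = 130; per-unit burden on buyers = €10.
Market B: pre-tax p* = €42, q* = 28; post-tax q = 10; per-unit burden on buyers = €3.
Difference: €10 vs €3 → market A is larger by €7.

Market A, by €7.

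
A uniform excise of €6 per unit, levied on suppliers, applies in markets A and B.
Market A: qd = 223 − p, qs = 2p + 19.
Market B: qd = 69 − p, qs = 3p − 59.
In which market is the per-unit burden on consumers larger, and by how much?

Market A: pre-tax p* = €68, q* = 155; post-tax q = 151; per-unit burden on consumers = €4.
Market B: pre-tax p* = €32, q* = 37; post-tax q = 32.5; per-unit burden on consumers = €4.5.
Difference: €4 vs €4.5 → market B is larger by €0.5.

Market B, by €0.5.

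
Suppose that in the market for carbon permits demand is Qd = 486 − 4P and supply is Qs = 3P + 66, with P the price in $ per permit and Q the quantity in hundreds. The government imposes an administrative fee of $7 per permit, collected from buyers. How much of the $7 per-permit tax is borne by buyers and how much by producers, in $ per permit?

Buyers bear $3 per permit; producers bear $4 per permit.

Before the tax: set 486 − 4P = 3P + 66 → P* = $60, Q* = 246.
With the tax collected from buyers, demand (in seller-price terms) shifts: Qd = 486 − 4(P + 7).
New equilibrium: buyers pay $63, producers receive $56, Q = 234. (Wedge: Pb − Ps = 7.)
Burden on buyers: $3; on producers: $4. (They sum to $7.)
The less price-elastic side of the market bears the larger share of a per-unit tax.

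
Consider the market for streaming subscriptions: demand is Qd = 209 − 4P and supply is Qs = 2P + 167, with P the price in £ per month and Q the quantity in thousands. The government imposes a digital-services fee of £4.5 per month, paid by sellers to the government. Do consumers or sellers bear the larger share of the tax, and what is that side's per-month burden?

Without the tax, 209 − 4P = 2P + 167 gives 6P = 42, so P* = £7 and Q* = 181.
With the tax collected from sellers, supply shifts: Qs = 2(P − 4.5) + 167.
New equilibrium: consumers pay £8.5, sellers receive £4, Q = 175. (Wedge: Pb − Ps = 4.5.)
Per-month burden: consumers £1.5, sellers £3.
Sellers take the larger share because supply is less price-elastic here (demand slope 4 vs supply slope 2).
The less price-elastic side of the market bears the larger share of a per-unit tax.

Sellers bear the larger share: £3 per month.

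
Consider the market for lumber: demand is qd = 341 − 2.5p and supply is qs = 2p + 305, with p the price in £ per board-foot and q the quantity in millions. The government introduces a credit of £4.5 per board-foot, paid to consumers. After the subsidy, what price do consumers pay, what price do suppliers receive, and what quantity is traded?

Consumers pay £6; suppliers receive £10.5; quantity = 326.

Before the subsidy: set 341 − 2.5p = 2p + 305 → p* = £8, q* = 321.
With a per-unit subsidy paid to consumers, each effectively pays p − 4.5, so demand becomes qd = 341 − 2.5(p − 4.5).
New equilibrium: consumers pay £6, suppliers receive £10.5, q = 326. (Wedge: pb − ps = −4.5.)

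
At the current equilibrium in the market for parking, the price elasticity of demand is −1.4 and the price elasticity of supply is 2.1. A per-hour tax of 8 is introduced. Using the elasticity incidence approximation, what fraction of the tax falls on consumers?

Incidence ratio: consumers' share ≈ εs / (εs + |εd|) = 2.1 / (2.1 + 1.4) = 0.6.
Supply is the more elastic side, so consumers bear the larger share.

Consumers' share ≈ 0.6.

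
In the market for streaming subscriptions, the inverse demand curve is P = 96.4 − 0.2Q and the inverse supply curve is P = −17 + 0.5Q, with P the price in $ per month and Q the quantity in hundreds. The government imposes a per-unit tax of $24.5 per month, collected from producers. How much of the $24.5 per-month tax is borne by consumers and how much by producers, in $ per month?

Rewrite in direct form: Qd = 482 − 5P and Qs = 2P + 34.
Before the tax: set 482 − 5P = 2P + 34 → P* = $64, Q* = 162.
With the tax collected from producers, supply shifts: Qs = 2(P − 24.5) + 34.
Solving gives Q = 127 with consumers paying $71 and producers receiving $46.5 (the $24.5 wedge).
Burden on consumers: $7; on producers: $17.5. (They sum to $24.5.)
The less price-elastic side of the market bears the larger share of a per-unit tax.

Consumers bear $7 per month; producers bear $17.5 per month.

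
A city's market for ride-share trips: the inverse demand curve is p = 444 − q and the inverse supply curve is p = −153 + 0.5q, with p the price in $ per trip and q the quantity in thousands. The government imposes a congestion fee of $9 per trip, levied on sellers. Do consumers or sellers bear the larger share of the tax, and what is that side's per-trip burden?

Rewrite in direct form: qd = 444 − p and qs = 2p + 306.
Before the tax: set 444 − p = 2p + 306 → p* = $46, q* = 398.
With the tax collected from sellers, supply shifts: qs = 2(p − 9) + 306.
Solving gives q = 392 with consumers paying $52 and sellers receiving $43 (the $9 wedge).
Per-trip burden: consumers $6, sellers $3.
Consumers take the larger share because demand is less price-elastic here (demand slope 1 vs supply slope 2).

Consumers bear the larger share: $6 per trip.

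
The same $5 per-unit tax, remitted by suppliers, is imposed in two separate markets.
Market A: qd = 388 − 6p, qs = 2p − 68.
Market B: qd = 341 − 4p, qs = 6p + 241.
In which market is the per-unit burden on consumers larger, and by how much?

Market A: pre-tax p* = $57, q* = 46; post-tax q = 38.5; per-unit burden on consumers = $1.25.
Market B: pre-tax p* = $10, q* = 301; post-tax q = 289; per-unit burden on consumers = $3.
Difference: $1.25 vs $3 → market B is larger by $1.75.

Market B, by $1.75.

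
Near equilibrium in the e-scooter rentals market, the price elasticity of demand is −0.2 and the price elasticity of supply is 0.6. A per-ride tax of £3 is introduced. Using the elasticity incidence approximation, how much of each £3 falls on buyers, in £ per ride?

Incidence ratio: buyers' share ≈ εs / (εs + |εd|) = 0.6 / (0.6 + 0.2) = 0.75.
So buyers bear ≈ 0.75 × £3 = £2.25; suppliers bear £0.75.

Buyers bear ≈ £2.25 per ride.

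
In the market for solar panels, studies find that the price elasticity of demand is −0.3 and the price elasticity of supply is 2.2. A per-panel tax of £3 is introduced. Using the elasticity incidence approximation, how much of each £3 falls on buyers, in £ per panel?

Incidence ratio: buyers' share ≈ εs / (εs + |εd|) = 2.2 / (2.2 + 0.3) = 0.88.
So buyers bear ≈ 0.88 × £3 = £2.64; producers bear £0.36.

Buyers bear ≈ £2.64 per panel.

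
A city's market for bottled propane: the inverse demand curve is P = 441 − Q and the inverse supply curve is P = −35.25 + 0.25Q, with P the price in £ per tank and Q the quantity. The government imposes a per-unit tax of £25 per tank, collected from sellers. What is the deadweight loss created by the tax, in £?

Rewrite in direct form: Qd = 441 − P and Qs = 4P + 141.
Before the tax: set 441 − P = 4P + 141 → P* = £60, Q* = 381.
With the tax collected from sellers, supply shifts: Qs = 4(P − 25) + 141.
New equilibrium: consumers pay £80, sellers receive £55, Q = 361. (Wedge: Pb − Ps = 25.)
Quantity falls by |ΔQ| = |381 − 361| = 20.
DWL = ½ · t · |ΔQ| = ½ · 25 · 20 = £250.

Deadweight loss = £250.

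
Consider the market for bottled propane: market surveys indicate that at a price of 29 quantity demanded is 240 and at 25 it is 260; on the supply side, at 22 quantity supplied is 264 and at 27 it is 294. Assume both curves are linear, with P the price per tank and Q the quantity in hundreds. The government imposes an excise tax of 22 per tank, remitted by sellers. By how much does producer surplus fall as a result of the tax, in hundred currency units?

Demand slope: (260 − 240)/(25 − 29) = -5, so Qd = 385 − 5P.
Supply slope: (294 − 264)/(27 − 22) = 6, so Qs = 6P + 132.
Before the tax: set 385 − 5P = 6P + 132 → P* = 23, Q* = 270.
With the tax collected from sellers, supply shifts: Qs = 6(P − 22) + 132.
Solving gives Q = 210 with buyers paying 35 and sellers receiving 13 (the 22 wedge).
ΔPS is the trapezoid between Q = 210 and Q = 270 of height 10: ½ · (270 + 210) · 10 = 2400.

Producer surplus falls by 2400 hundred.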